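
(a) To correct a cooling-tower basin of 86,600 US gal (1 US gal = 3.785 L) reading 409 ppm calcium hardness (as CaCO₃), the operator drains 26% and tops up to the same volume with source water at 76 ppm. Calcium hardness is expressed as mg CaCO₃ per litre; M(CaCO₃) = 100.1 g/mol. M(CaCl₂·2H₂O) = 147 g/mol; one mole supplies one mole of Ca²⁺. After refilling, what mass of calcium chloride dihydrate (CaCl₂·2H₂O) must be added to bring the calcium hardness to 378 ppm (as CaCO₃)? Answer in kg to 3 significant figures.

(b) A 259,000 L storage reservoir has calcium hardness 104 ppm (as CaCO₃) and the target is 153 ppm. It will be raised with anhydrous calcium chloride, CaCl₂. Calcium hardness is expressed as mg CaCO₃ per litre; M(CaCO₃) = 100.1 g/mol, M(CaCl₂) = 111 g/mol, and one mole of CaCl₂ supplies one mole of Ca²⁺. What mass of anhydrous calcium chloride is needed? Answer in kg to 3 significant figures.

(a) 26.8 kg; (b) 14.1 kg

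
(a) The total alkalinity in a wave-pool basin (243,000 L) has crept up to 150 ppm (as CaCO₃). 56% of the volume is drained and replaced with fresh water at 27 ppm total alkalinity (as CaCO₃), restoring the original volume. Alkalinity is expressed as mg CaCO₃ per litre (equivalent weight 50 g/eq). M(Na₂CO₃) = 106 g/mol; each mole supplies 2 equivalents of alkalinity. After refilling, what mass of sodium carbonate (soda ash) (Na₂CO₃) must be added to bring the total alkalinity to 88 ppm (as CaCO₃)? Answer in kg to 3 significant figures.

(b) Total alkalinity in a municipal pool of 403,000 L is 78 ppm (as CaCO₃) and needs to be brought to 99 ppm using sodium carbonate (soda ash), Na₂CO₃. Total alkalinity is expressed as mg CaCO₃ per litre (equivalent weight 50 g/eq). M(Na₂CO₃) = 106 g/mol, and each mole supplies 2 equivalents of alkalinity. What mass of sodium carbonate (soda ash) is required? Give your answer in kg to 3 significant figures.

(a) 1.77 kg; (b) 8.97 kg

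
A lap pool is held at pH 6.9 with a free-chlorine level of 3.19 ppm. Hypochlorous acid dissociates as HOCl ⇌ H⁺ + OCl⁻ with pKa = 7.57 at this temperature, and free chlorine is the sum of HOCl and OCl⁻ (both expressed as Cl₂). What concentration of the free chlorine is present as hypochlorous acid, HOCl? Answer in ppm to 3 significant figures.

[OCl⁻]/[HOCl] = 10^(pH − pKa) = 10^(6.9 − 7.57) = 10^-0.67 = 0.2138.
Fraction as HOCl = 1 / (1 + 0.2138) = 0.8239.
HOCl = 0.8239 × 3.19 ppm = 2.628 ppm.

2.63 ppm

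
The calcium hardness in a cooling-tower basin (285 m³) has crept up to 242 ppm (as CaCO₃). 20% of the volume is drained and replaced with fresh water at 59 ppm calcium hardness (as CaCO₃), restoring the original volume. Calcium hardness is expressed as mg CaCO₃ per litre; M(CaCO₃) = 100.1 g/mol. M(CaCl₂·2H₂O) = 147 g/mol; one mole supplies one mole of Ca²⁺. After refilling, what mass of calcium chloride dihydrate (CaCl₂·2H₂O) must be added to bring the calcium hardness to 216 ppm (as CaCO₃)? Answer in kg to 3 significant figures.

4.44 kg

Volume: 285 m³ = 285,000 L.
After draining 20% and refilling: 242 × 0.80 + 59 × 0.20 = 205.4 ppm.
Deficit to target: 216 − 205.4 = 10.6 mg/L.
As CaCO₃: 10.6 mg/L × 285,000 L = 3021 g; ÷ 100.1 = 30.18 mol Ca²⁺.
Mass: 30.18 × 147 = 4436 g.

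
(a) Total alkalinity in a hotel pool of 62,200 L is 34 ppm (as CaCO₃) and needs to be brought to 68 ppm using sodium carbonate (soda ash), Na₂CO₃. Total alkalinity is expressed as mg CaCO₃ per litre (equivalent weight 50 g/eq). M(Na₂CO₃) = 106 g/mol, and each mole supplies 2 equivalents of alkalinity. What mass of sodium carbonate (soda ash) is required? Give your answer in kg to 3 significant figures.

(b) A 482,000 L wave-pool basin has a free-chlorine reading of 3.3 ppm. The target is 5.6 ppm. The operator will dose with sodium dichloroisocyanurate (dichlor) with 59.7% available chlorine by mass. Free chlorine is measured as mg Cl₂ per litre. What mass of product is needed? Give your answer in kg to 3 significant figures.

(a) Alkalinity to add: (68 − 34) = 34 mg/L as CaCO₃ × 62,200 L = 2115 g as CaCO₃.
(a) Equivalents: 2115 g ÷ 50 g/eq = 42.3 eq.
(a) Each mole of Na₂CO₃ supplies 2 eq, so 42.3 / 2 = 21.15 mol.
(a) Mass: 21.15 mol × 106 g/mol = 2242 g.

(b) Chlorine deficit: 5.6 − 3.3 = 2.3 ppm = 2.3 mg/L as Cl₂.
(b) Cl₂ equivalent needed: 2.3 mg/L × 482,000 L = 1,109,000 mg = 1109 g.
(b) Product at 59.7% available chlorine: 1109 / 0.597 = 1857 g.

(a) 2.24 kg; (b) 1.86 kg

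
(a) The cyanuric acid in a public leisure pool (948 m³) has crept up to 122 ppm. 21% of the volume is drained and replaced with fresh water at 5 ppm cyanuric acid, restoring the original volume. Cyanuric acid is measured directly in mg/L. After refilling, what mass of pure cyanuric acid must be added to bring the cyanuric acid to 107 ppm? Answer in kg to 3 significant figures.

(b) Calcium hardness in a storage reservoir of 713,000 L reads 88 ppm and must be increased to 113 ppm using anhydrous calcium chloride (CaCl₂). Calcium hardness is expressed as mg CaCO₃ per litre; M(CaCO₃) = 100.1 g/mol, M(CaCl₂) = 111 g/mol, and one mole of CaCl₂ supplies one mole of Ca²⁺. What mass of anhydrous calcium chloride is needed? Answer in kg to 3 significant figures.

(a) 9.07 kg; (b) 19.8 kg

(a) Volume: 948 m³ = 948,000 L.
(a) After draining 21% and refilling: 122 × 0.79 + 5 × 0.21 = 97.43 ppm.
(a) Deficit to target: 107 − 97.43 = 9.57 mg/L.
(a) Mass: 9.57 mg/L × 948,000 L = 9072 g cyanuric acid.

(b) Hardness to add: (113 − 88) = 25 mg/L as CaCO₃ × 713,000 L = 17,820 g as CaCO₃.
(b) Moles of Ca²⁺ (1 mol Ca²⁺ ≡ 1 mol CaCO₃): 17,820 / 100.1 g/mol = 178.1 mol.
(b) Mass of CaCl₂: 178.1 × 111 = 19,770 g.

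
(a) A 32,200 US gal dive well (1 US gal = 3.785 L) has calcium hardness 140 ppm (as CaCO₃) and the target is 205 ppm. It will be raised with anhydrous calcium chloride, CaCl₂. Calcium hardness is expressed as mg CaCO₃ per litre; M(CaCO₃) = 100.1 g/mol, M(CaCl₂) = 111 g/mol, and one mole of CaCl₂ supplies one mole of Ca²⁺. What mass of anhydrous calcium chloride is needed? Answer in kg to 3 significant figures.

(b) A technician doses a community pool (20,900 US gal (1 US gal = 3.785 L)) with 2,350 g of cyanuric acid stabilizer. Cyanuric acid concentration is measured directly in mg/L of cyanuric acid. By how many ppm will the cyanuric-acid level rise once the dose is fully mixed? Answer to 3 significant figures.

(a) 8.78 kg; (b) 29.7 ppm

(a) Volume: 32,200 US gal × 3.785 L/gal = 121,877 L.
(a) Hardness to add: (205 − 140) = 65 mg/L as CaCO₃ × 121,877 L = 7922 g as CaCO₃.
(a) Moles of Ca²⁺ (1 mol Ca²⁺ ≡ 1 mol CaCO₃): 7922 / 100.1 g/mol = 79.14 mol.
(a) Mass of CaCl₂: 79.14 × 111 = 8785 g.

(b) Volume: 20,900 US gal × 3.785 L/gal = 79,106 L.
(b) Rise: 2,350 g / 79,106 L × 1000 = 29.71 mg/L.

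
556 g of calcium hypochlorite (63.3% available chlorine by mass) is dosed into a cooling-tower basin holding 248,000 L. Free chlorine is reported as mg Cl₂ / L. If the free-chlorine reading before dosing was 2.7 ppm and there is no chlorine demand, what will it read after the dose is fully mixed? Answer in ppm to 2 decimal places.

4.12 ppm

Available chlorine delivered: 556 g × 0.633 = 351.9 g as Cl₂.
Concentration rise: 351.9 g / 248,000 L = 1.419 mg/L = 1.42 ppm.
Final FC: 2.7 + 1.42 = 4.12 ppm.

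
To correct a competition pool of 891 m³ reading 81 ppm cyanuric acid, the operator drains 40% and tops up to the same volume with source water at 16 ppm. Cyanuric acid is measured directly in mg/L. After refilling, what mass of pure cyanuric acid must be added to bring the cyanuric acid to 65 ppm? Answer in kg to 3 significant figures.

Volume: 891 m³ = 891,000 L.
After draining 40% and refilling: 81 × 0.60 + 16 × 0.40 = 55 ppm.
Deficit to target: 65 − 55 = 10 mg/L.
Mass: 10 mg/L × 891,000 L = 8910 g cyanuric acid.

8.91 kg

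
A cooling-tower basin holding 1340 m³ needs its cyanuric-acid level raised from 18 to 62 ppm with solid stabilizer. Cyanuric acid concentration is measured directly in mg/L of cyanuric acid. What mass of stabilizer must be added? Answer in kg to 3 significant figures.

59.0 kg

Volume: 1340 m³ = 1,340,000 L.
CYA to add: (62 − 18) = 44 mg/L × 1,340,000 L = 58,960 g cyanuric acid.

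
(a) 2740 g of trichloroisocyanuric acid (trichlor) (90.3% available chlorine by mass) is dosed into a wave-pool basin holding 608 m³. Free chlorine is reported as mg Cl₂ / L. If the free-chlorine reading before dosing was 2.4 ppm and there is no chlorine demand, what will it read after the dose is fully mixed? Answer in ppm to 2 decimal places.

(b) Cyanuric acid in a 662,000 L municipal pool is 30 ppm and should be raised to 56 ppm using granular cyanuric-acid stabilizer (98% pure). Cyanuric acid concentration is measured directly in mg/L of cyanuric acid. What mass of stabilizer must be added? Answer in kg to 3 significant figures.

(a) 6.47 ppm; (b) 17.6 kg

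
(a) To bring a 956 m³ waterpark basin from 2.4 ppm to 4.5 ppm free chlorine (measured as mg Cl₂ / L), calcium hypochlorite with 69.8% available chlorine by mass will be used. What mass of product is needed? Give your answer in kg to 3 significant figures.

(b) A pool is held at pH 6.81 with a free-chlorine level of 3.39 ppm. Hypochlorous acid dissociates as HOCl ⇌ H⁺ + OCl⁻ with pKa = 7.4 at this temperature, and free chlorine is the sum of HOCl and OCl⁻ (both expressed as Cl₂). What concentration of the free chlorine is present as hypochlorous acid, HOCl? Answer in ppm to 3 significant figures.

(a) 2.88 kg; (b) 2.70 ppm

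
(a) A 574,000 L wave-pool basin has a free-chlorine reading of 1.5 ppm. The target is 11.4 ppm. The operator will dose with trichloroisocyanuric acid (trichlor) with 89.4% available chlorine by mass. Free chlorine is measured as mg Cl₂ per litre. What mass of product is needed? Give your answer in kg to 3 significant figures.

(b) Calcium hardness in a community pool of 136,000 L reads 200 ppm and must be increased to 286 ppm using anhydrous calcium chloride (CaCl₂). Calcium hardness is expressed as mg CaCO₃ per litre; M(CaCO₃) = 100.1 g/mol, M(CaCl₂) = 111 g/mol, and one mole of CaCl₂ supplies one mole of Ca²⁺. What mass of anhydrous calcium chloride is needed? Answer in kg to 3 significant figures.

(a) Chlorine deficit: 11.4 − 1.5 = 9.9 ppm = 9.9 mg/L as Cl₂.
(a) Cl₂ equivalent needed: 9.9 mg/L × 574,000 L = 5,683,000 mg = 5683 g.
(a) Product at 89.4% available chlorine: 5683 / 0.894 = 6356 g.

(b) Hardness to add: (286 − 200) = 86 mg/L as CaCO₃ × 136,000 L = 11,700 g as CaCO₃.
(b) Moles of Ca²⁺ (1 mol Ca²⁺ ≡ 1 mol CaCO₃): 11,700 / 100.1 g/mol = 116.8 mol.
(b) Mass of CaCl₂: 116.8 × 111 = 12,970 g.

(a) 6.36 kg; (b) 13.0 kg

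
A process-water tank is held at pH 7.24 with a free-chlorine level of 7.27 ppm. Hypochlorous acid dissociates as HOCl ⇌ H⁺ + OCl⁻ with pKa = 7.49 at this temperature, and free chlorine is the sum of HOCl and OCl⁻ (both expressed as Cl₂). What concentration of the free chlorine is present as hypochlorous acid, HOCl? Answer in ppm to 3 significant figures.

4.65 ppm

[OCl⁻]/[HOCl] = 10^(pH − pKa) = 10^(7.24 − 7.49) = 10^-0.25 = 0.5623.
Fraction as HOCl = 1 / (1 + 0.5623) = 0.6401.
HOCl = 0.6401 × 7.27 ppm = 4.653 ppm.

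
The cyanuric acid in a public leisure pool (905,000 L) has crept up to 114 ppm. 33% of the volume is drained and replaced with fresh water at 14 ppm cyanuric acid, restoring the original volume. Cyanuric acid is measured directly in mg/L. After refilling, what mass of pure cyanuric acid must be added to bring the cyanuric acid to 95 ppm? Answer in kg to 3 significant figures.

12.7 kg

After draining 33% and refilling: 114 × 0.67 + 14 × 0.33 = 81 ppm.
Deficit to target: 95 − 81 = 14 mg/L.
Mass: 14 mg/L × 905,000 L = 12,670 g cyanuric acid.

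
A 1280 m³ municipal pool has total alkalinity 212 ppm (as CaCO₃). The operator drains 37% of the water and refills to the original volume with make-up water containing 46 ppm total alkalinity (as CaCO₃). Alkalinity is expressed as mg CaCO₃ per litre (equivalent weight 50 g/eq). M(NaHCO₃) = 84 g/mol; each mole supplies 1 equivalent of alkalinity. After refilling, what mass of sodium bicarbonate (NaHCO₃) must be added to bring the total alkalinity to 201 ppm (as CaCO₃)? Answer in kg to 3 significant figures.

108 kg

Volume: 1280 m³ = 1,280,000 L.
After draining 37% and refilling: 212 × 0.63 + 46 × 0.37 = 150.58 ppm.
Deficit to target: 201 − 150.58 = 50.42 mg/L.
As CaCO₃: 50.42 mg/L × 1,280,000 L = 64,540 g; ÷ 50 g/eq ÷ 1 = 1291 mol NaHCO₃.
Mass: 1291 × 84 = 108,400 g.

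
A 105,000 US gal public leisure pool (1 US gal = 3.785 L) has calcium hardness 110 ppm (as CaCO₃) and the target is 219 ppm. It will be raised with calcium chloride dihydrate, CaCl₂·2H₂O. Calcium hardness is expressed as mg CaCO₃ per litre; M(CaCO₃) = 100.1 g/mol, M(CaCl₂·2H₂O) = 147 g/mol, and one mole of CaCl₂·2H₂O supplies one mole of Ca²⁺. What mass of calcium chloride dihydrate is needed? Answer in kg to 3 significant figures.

Volume: 105,000 US gal × 3.785 L/gal = 397,425 L.
Hardness to add: (219 − 110) = 109 mg/L as CaCO₃ × 397,425 L = 43,320 g as CaCO₃.
Moles of Ca²⁺ (1 mol Ca²⁺ ≡ 1 mol CaCO₃): 43,320 / 100.1 g/mol = 432.8 mol.
Mass of CaCl₂·2H₂O: 432.8 × 147 = 63,620 g.

63.6 kg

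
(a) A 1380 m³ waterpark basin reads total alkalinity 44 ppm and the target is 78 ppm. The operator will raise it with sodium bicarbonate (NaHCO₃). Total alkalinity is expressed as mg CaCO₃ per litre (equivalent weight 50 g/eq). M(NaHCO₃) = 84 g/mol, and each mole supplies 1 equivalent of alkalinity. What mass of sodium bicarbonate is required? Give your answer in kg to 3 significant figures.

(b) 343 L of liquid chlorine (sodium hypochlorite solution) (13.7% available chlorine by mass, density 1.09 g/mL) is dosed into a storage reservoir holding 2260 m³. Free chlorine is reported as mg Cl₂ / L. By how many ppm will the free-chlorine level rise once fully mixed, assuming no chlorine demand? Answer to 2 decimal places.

(a) Volume: 1380 m³ = 1,380,000 L.
(a) Alkalinity to add: (78 − 44) = 34 mg/L as CaCO₃ × 1,380,000 L = 46,920 g as CaCO₃.
(a) Equivalents: 46,920 g ÷ 50 g/eq = 938.4 eq.
(a) NaHCO₃ supplies 1 eq per mole → 938.4 mol.
(a) Mass: 938.4 mol × 84 g/mol = 78,830 g.

(b) Volume: 2260 m³ = 2,260,000 L.
(b) Mass of solution: 343 L × 1000 mL/L × 1.09 g/mL = 373,900 g.
(b) Available chlorine delivered: 373,900 g × 0.137 = 51,220 g as Cl₂.
(b) Concentration rise: 51,220 g / 2,260,000 L = 22.66 mg/L = 22.66 ppm.

(a) 78.8 kg; (b) 22.66 ppm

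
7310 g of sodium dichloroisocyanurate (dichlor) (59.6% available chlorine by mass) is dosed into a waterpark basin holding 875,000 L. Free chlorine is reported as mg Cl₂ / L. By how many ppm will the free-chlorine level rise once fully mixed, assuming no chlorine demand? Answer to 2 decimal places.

4.98 ppm

Available chlorine delivered: 7310 g × 0.596 = 4357 g as Cl₂.
Concentration rise: 4357 g / 875,000 L = 4.979 mg/L = 4.98 ppm.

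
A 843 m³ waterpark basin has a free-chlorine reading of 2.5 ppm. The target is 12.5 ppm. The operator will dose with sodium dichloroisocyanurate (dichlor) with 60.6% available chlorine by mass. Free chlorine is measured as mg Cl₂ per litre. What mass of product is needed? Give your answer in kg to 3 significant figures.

13.9 kg

Volume: 843 m³ = 843,000 L.
Chlorine deficit: 12.5 − 2.5 = 10 ppm = 10 mg/L as Cl₂.
Cl₂ equivalent needed: 10 mg/L × 843,000 L = 8,430,000 mg = 8430 g.
Product at 60.6% available chlorine: 8430 / 0.606 = 13,910 g.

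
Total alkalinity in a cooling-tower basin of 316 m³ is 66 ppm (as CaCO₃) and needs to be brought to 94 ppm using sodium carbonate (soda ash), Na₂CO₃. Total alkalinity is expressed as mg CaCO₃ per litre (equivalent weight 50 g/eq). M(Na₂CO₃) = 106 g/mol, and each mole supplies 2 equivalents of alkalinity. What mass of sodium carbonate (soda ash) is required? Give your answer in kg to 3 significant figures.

9.38 kg

Volume: 316 m³ = 316,000 L.
Alkalinity to add: (94 − 66) = 28 mg/L as CaCO₃ × 316,000 L = 8848 g as CaCO₃.
Equivalents: 8848 g ÷ 50 g/eq = 177 eq.
Each mole of Na₂CO₃ supplies 2 eq, so 177 / 2 = 88.48 mol.
Mass: 88.48 mol × 106 g/mol = 9379 g.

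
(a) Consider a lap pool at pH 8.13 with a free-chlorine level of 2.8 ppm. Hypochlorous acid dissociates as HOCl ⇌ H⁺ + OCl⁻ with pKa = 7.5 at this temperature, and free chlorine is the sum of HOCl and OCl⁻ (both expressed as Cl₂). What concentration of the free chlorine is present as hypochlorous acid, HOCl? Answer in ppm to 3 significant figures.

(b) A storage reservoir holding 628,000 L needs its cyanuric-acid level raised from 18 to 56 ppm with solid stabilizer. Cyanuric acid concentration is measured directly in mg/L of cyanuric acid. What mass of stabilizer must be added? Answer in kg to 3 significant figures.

(a) 0.532 ppm; (b) 23.9 kg

(a) [OCl⁻]/[HOCl] = 10^(pH − pKa) = 10^(8.13 − 7.5) = 10^0.63 = 4.266.
(a) Fraction as HOCl = 1 / (1 + 4.266) = 0.1899.
(a) HOCl = 0.1899 × 2.8 ppm = 0.5317 ppm.

(b) CYA to add: (56 − 18) = 38 mg/L × 628,000 L = 23,860 g cyanuric acid.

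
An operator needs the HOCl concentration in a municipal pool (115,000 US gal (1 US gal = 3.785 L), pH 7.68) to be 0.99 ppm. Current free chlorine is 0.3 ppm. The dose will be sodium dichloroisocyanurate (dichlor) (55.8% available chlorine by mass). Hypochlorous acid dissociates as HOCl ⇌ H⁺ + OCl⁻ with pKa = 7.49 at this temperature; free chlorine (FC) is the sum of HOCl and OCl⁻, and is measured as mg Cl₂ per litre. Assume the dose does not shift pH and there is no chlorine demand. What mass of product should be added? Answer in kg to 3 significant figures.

Volume: 115,000 US gal × 3.785 L/gal = 435,275 L.
[OCl⁻]/[HOCl] = 10^(pH − pKa) = 10^(7.68 − 7.49) = 1.549; fraction as HOCl = 1/(1 + 1.549) = 0.3923.
Free chlorine required for 0.99 ppm HOCl: 0.99 / 0.3923 = 2.523 ppm.
FC to add: 2.523 − 0.3 = 2.223 mg/L as Cl₂.
Cl₂ equivalent: 2.223 mg/L × 435,275 L = 967.8 g.
Product at 55.8% available Cl: 967.8 / 0.558 = 1734 g.

1.73 kg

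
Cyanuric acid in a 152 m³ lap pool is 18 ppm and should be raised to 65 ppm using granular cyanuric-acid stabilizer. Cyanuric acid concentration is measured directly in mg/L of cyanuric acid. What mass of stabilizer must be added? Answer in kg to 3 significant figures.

Volume: 152 m³ = 152,000 L.
CYA to add: (65 − 18) = 47 mg/L × 152,000 L = 7144 g cyanuric acid.

7.14 kg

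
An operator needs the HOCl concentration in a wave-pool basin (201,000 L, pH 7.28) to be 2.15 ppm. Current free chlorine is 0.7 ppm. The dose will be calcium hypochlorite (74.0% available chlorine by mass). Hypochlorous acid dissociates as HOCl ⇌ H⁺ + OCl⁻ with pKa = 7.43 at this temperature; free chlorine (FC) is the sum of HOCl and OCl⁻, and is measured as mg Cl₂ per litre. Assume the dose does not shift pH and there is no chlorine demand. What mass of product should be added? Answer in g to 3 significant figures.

807 g

[OCl⁻]/[HOCl] = 10^(pH − pKa) = 10^(7.28 − 7.43) = 0.7079; fraction as HOCl = 1/(1 + 0.7079) = 0.5855.
Free chlorine required for 2.15 ppm HOCl: 2.15 / 0.5855 = 3.672 ppm.
FC to add: 3.672 − 0.7 = 2.972 mg/L as Cl₂.
Cl₂ equivalent: 2.972 mg/L × 201,000 L = 597.4 g.
Product at 74.0% available Cl: 597.4 / 0.74 = 807.3 g.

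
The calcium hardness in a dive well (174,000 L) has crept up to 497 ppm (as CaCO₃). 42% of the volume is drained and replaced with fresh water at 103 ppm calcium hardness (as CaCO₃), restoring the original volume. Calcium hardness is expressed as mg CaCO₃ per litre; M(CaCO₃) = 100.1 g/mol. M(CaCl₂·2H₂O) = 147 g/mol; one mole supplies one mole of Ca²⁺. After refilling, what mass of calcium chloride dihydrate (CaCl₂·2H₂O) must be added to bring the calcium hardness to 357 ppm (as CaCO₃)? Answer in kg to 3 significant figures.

After draining 42% and refilling: 497 × 0.58 + 103 × 0.42 = 331.52 ppm.
Deficit to target: 357 − 331.52 = 25.48 mg/L.
As CaCO₃: 25.48 mg/L × 174,000 L = 4434 g; ÷ 100.1 = 44.29 mol Ca²⁺.
Mass: 44.29 × 147 = 6511 g.

6.51 kg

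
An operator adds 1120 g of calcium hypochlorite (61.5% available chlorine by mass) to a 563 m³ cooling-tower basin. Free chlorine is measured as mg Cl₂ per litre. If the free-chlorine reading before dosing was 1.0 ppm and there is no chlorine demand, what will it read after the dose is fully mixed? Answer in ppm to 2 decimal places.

2.22 ppm

Volume: 563 m³ = 563,000 L.
Available chlorine delivered: 1120 g × 0.615 = 688.8 g as Cl₂.
Concentration rise: 688.8 g / 563,000 L = 1.223 mg/L = 1.22 ppm.
Final FC: 1.0 + 1.22 = 2.22 ppm.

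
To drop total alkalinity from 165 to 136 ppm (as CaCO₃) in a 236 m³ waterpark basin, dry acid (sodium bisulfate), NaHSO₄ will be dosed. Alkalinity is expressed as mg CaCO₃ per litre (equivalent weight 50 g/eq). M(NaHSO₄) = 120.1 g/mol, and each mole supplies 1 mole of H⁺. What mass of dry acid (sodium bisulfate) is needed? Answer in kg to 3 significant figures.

16.4 kg

Volume: 236 m³ = 236,000 L.
Alkalinity to neutralize: (165 − 136) = 29 mg/L as CaCO₃ × 236,000 L = 6844 g as CaCO₃.
Equivalents of H⁺ required: 6844 ÷ 50 g/eq = 136.9 eq = 136.9 mol NaHSO₄.
Mass of NaHSO₄: 136.9 × 120.1 = 16,440 g.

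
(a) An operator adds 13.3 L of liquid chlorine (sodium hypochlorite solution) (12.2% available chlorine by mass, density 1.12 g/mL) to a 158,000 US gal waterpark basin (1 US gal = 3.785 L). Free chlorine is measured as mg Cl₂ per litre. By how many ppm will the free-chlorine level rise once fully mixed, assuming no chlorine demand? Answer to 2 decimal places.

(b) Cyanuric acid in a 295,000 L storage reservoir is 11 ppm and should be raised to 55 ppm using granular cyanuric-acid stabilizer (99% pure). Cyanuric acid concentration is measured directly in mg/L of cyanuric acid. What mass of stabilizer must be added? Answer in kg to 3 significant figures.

(a) Volume: 158,000 US gal × 3.785 L/gal = 598,030 L.
(a) Mass of solution: 13.3 L × 1000 mL/L × 1.12 g/mL = 14,900 g.
(a) Available chlorine delivered: 14,900 g × 0.122 = 1817 g as Cl₂.
(a) Concentration rise: 1817 g / 598,030 L = 3.039 mg/L = 3.04 ppm.

(b) CYA to add: (55 − 11) = 44 mg/L × 295,000 L = 12,980 g cyanuric acid.
(b) At 99% purity: 12,980 / 0.99 = 13,110 g product.

(a) 3.04 ppm; (b) 13.1 kg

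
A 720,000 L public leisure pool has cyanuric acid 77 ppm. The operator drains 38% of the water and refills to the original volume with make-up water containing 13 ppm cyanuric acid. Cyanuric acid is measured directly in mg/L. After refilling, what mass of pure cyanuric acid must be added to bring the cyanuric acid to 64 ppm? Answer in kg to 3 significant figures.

8.15 kg

After draining 38% and refilling: 77 × 0.62 + 13 × 0.38 = 52.68 ppm.
Deficit to target: 64 − 52.68 = 11.32 mg/L.
Mass: 11.32 mg/L × 720,000 L = 8150 g cyanuric acid.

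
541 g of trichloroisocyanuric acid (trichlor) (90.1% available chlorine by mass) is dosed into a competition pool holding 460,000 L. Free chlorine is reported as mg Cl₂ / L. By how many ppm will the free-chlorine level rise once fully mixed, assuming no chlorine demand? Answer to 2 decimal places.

Available chlorine delivered: 541 g × 0.901 = 487.4 g as Cl₂.
Concentration rise: 487.4 g / 460,000 L = 1.06 mg/L = 1.06 ppm.

1.06 ppm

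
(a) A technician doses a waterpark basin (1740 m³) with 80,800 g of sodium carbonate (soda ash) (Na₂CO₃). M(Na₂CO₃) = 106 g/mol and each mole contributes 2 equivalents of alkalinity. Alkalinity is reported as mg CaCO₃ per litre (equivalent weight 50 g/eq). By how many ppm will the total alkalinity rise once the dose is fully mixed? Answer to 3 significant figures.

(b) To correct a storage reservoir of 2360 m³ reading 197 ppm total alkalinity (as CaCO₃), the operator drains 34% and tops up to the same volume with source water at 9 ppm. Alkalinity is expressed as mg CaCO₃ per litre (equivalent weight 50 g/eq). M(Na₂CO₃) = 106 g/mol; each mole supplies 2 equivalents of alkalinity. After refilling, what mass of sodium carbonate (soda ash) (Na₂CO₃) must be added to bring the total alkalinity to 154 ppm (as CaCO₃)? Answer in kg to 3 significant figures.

(a) Volume: 1740 m³ = 1,740,000 L.
(a) Moles of Na₂CO₃: 80,800 g ÷ 106 g/mol = 762.3 mol → 1525 eq of alkalinity.
(a) As CaCO₃: 1525 eq × 50 g/eq = 76,230 g.
(a) Rise: 76,230 g / 1,740,000 L × 1000 = 43.81 mg/L.

(b) Volume: 2360 m³ = 2,360,000 L.
(b) After draining 34% and refilling: 197 × 0.66 + 9 × 0.34 = 133.08 ppm.
(b) Deficit to target: 154 − 133.08 = 20.92 mg/L.
(b) As CaCO₃: 20.92 mg/L × 2,360,000 L = 49,370 g; ÷ 50 g/eq ÷ 2 = 493.7 mol Na₂CO₃.
(b) Mass: 493.7 × 106 = 52,330 g.

(a) 43.8 ppm; (b) 52.3 kg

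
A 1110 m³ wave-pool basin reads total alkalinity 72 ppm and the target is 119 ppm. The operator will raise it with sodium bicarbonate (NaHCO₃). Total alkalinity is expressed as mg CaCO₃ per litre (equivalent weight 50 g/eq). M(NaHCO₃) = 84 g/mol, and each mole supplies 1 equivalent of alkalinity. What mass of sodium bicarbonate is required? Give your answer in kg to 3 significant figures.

Volume: 1110 m³ = 1,110,000 L.
Alkalinity to add: (119 − 72) = 47 mg/L as CaCO₃ × 1,110,000 L = 52,170 g as CaCO₃.
Equivalents: 52,170 g ÷ 50 g/eq = 1043 eq.
NaHCO₃ supplies 1 eq per mole → 1043 mol.
Mass: 1043 mol × 84 g/mol = 87,650 g.

87.6 kg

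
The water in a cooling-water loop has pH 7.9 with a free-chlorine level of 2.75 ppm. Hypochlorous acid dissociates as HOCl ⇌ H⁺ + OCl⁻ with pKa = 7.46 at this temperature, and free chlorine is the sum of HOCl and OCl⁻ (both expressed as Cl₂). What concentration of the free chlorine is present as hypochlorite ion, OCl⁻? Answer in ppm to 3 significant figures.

[OCl⁻]/[HOCl] = 10^(pH − pKa) = 10^(7.9 − 7.46) = 10^0.44 = 2.754.
Fraction as HOCl = 1 / (1 + 2.754) = 0.2664.
OCl⁻ = (1 − 0.2664) × 2.75 ppm = 2.017 ppm.

2.02 ppm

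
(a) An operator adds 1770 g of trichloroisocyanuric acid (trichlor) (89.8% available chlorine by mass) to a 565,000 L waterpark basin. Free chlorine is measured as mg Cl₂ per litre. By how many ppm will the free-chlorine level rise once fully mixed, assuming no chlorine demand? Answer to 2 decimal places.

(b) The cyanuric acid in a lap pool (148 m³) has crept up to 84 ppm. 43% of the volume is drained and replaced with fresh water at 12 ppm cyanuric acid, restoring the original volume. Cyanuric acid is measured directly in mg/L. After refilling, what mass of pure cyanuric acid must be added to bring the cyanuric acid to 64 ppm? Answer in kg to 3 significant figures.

(a) Available chlorine delivered: 1770 g × 0.898 = 1589 g as Cl₂.
(a) Concentration rise: 1589 g / 565,000 L = 2.813 mg/L = 2.81 ppm.

(b) Volume: 148 m³ = 148,000 L.
(b) After draining 43% and refilling: 84 × 0.57 + 12 × 0.43 = 53.04 ppm.
(b) Deficit to target: 64 − 53.04 = 10.96 mg/L.
(b) Mass: 10.96 mg/L × 148,000 L = 1622 g cyanuric acid.

(a) 2.81 ppm; (b) 1.62 kg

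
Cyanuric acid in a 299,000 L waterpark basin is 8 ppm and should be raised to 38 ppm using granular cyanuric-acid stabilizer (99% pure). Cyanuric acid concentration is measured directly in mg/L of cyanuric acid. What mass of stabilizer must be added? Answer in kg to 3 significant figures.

CYA to add: (38 − 8) = 30 mg/L × 299,000 L = 8970 g cyanuric acid.
At 99% purity: 8970 / 0.99 = 9061 g product.

9.06 kg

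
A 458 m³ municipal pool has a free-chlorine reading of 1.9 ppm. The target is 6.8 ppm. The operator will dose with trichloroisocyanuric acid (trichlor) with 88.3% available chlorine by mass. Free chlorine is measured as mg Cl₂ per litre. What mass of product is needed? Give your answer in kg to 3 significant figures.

2.54 kg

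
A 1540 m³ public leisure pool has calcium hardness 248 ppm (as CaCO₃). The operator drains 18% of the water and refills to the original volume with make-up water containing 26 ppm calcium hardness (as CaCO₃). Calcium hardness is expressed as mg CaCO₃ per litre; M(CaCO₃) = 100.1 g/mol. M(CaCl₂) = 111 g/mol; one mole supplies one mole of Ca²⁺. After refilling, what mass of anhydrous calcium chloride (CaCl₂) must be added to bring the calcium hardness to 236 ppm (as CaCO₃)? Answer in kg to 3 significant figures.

Volume: 1540 m³ = 1,540,000 L.
After draining 18% and refilling: 248 × 0.82 + 26 × 0.18 = 208.04 ppm.
Deficit to target: 236 − 208.04 = 27.96 mg/L.
As CaCO₃: 27.96 mg/L × 1,540,000 L = 43,060 g; ÷ 100.1 = 430.2 mol Ca²⁺.
Mass: 430.2 × 111 = 47,750 g.

47.7 kg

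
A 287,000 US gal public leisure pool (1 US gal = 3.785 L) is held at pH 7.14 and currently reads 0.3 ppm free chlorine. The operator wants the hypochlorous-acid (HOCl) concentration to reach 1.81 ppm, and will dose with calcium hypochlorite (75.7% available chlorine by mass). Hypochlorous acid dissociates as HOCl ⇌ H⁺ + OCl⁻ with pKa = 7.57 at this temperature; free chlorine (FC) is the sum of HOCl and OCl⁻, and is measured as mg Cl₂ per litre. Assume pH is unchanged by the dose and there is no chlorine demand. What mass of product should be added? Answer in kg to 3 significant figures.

3.13 kg

Volume: 287,000 US gal × 3.785 L/gal = 1,086,295 L.
[OCl⁻]/[HOCl] = 10^(pH − pKa) = 10^(7.14 − 7.57) = 0.3715; fraction as HOCl = 1/(1 + 0.3715) = 0.7291.
Free chlorine required for 1.81 ppm HOCl: 1.81 / 0.7291 = 2.482 ppm.
FC to add: 2.482 − 0.3 = 2.182 mg/L as Cl₂.
Cl₂ equivalent: 2.182 mg/L × 1,086,295 L = 2371 g.
Product at 75.7% available Cl: 2371 / 0.757 = 3132 g.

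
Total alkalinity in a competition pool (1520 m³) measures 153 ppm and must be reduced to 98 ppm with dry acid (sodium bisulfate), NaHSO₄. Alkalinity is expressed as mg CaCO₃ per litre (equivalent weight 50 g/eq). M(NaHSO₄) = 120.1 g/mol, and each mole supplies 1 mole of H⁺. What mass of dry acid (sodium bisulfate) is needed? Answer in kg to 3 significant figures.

201 kg

Volume: 1520 m³ = 1,520,000 L.
Alkalinity to neutralize: (153 − 98) = 55 mg/L as CaCO₃ × 1,520,000 L = 83,600 g as CaCO₃.
Equivalents of H⁺ required: 83,600 ÷ 50 g/eq = 1672 eq = 1672 mol NaHSO₄.
Mass of NaHSO₄: 1672 × 120.1 = 200,800 g.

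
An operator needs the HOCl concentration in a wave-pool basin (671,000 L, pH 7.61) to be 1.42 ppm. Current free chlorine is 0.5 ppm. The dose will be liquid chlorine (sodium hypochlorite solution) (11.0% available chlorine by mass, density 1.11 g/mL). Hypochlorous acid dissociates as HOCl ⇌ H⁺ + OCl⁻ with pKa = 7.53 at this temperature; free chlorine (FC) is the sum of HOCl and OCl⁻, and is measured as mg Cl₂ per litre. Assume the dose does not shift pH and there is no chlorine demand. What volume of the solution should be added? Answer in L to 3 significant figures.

[OCl⁻]/[HOCl] = 10^(pH − pKa) = 10^(7.61 − 7.53) = 1.202; fraction as HOCl = 1/(1 + 1.202) = 0.4541.
Free chlorine required for 1.42 ppm HOCl: 1.42 / 0.4541 = 3.127 ppm.
FC to add: 3.127 − 0.5 = 2.627 mg/L as Cl₂.
Cl₂ equivalent: 2.627 mg/L × 671,000 L = 1763 g.
Product at 11.0% available Cl: 1763 / 0.11 = 16,030 g.
Volume: 16,030 g ÷ 1.11 g/mL = 14,440 mL.

14.4 L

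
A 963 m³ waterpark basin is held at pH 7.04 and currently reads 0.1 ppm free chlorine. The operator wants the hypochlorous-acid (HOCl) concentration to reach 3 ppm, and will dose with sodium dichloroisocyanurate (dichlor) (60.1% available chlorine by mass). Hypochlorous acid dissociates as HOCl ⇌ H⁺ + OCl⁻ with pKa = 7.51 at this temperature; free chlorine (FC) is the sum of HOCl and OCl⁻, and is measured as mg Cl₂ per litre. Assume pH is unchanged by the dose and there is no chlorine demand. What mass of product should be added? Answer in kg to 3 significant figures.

6.28 kg

Volume: 963 m³ = 963,000 L.
[OCl⁻]/[HOCl] = 10^(pH − pKa) = 10^(7.04 − 7.51) = 0.3388; fraction as HOCl = 1/(1 + 0.3388) = 0.7469.
Free chlorine required for 3 ppm HOCl: 3 / 0.7469 = 4.017 ppm.
FC to add: 4.017 − 0.1 = 3.917 mg/L as Cl₂.
Cl₂ equivalent: 3.917 mg/L × 963,000 L = 3772 g.
Product at 60.1% available Cl: 3772 / 0.601 = 6276 g.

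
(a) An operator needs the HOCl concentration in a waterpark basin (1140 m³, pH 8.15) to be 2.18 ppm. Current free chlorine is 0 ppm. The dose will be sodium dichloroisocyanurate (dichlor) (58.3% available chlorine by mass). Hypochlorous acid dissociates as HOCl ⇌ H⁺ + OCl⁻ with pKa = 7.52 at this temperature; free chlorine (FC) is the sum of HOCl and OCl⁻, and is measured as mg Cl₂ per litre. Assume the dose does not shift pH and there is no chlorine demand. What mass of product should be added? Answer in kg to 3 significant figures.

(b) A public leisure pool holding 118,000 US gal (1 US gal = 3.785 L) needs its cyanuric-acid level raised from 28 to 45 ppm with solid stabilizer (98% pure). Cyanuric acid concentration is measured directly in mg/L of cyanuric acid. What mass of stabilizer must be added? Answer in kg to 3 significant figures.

(a) 22.4 kg; (b) 7.75 kg

(a) Volume: 1140 m³ = 1,140,000 L.
(a) [OCl⁻]/[HOCl] = 10^(pH − pKa) = 10^(8.15 − 7.52) = 4.266; fraction as HOCl = 1/(1 + 4.266) = 0.1899.
(a) Free chlorine required for 2.18 ppm HOCl: 2.18 / 0.1899 = 11.48 ppm.
(a) FC to add: 11.48 − 0 = 11.48 mg/L as Cl₂.
(a) Cl₂ equivalent: 11.48 mg/L × 1,140,000 L = 13,090 g.
(a) Product at 58.3% available Cl: 13,090 / 0.583 = 22,450 g.

(b) Volume: 118,000 US gal × 3.785 L/gal = 446,630 L.
(b) CYA to add: (45 − 28) = 17 mg/L × 446,630 L = 7593 g cyanuric acid.
(b) At 98% purity: 7593 / 0.98 = 7748 g product.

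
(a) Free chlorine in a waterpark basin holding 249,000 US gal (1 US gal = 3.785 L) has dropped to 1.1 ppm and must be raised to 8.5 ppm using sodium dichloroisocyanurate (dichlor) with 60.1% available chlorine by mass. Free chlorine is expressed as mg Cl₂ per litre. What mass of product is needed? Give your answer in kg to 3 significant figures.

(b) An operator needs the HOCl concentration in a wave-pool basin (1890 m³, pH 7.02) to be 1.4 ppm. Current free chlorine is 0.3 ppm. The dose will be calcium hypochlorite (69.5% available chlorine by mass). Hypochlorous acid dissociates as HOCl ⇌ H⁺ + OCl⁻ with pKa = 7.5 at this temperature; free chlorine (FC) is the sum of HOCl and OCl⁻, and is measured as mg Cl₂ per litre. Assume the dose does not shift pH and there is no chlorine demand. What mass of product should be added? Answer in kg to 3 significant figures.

(a) Volume: 249,000 US gal × 3.785 L/gal = 942,465 L.
(a) Chlorine deficit: 8.5 − 1.1 = 7.4 ppm = 7.4 mg/L as Cl₂.
(a) Cl₂ equivalent needed: 7.4 mg/L × 942,465 L = 6,974,000 mg = 6974 g.
(a) Product at 60.1% available chlorine: 6974 / 0.601 = 11,600 g.

(b) Volume: 1890 m³ = 1,890,000 L.
(b) [OCl⁻]/[HOCl] = 10^(pH − pKa) = 10^(7.02 − 7.5) = 0.3311; fraction as HOCl = 1/(1 + 0.3311) = 0.7512.
(b) Free chlorine required for 1.4 ppm HOCl: 1.4 / 0.7512 = 1.864 ppm.
(b) FC to add: 1.864 − 0.3 = 1.564 mg/L as Cl₂.
(b) Cl₂ equivalent: 1.564 mg/L × 1,890,000 L = 2955 g.
(b) Product at 69.5% available Cl: 2955 / 0.695 = 4252 g.

(a) 11.6 kg; (b) 4.25 kg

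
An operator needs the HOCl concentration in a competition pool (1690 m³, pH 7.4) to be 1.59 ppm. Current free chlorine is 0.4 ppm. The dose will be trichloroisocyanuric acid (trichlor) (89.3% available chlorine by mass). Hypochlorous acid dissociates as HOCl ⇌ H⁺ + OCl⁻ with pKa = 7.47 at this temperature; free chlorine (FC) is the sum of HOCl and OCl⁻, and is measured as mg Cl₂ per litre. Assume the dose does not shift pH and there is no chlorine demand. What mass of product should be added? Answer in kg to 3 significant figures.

4.81 kg

Volume: 1690 m³ = 1,690,000 L.
[OCl⁻]/[HOCl] = 10^(pH − pKa) = 10^(7.4 − 7.47) = 0.8511; fraction as HOCl = 1/(1 + 0.8511) = 0.5402.
Free chlorine required for 1.59 ppm HOCl: 1.59 / 0.5402 = 2.943 ppm.
FC to add: 2.943 − 0.4 = 2.543 mg/L as Cl₂.
Cl₂ equivalent: 2.543 mg/L × 1,690,000 L = 4298 g.
Product at 89.3% available Cl: 4298 / 0.893 = 4813 g.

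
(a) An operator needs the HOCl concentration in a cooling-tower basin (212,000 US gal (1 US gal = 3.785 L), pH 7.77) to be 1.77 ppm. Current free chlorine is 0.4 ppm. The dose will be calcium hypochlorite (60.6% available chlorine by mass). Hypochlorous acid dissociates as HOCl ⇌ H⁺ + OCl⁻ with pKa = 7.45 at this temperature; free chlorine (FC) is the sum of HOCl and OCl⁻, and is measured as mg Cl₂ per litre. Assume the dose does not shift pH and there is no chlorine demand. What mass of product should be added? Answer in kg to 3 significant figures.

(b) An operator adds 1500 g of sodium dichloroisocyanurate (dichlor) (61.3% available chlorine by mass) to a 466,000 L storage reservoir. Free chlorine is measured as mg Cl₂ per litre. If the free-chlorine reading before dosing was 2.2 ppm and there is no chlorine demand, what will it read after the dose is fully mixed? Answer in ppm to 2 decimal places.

(a) Volume: 212,000 US gal × 3.785 L/gal = 802,420 L.
(a) [OCl⁻]/[HOCl] = 10^(pH − pKa) = 10^(7.77 − 7.45) = 2.089; fraction as HOCl = 1/(1 + 2.089) = 0.3237.
(a) Free chlorine required for 1.77 ppm HOCl: 1.77 / 0.3237 = 5.468 ppm.
(a) FC to add: 5.468 − 0.4 = 5.068 mg/L as Cl₂.
(a) Cl₂ equivalent: 5.068 mg/L × 802,420 L = 4067 g.
(a) Product at 60.6% available Cl: 4067 / 0.606 = 6711 g.

(b) Available chlorine delivered: 1500 g × 0.613 = 919.5 g as Cl₂.
(b) Concentration rise: 919.5 g / 466,000 L = 1.973 mg/L = 1.97 ppm.
(b) Final FC: 2.2 + 1.97 = 4.17 ppm.

(a) 6.71 kg; (b) 4.17 ppm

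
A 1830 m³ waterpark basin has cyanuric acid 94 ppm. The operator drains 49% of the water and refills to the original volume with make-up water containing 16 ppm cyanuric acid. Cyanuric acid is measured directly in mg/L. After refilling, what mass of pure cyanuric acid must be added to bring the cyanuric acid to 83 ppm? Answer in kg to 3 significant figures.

49.8 kg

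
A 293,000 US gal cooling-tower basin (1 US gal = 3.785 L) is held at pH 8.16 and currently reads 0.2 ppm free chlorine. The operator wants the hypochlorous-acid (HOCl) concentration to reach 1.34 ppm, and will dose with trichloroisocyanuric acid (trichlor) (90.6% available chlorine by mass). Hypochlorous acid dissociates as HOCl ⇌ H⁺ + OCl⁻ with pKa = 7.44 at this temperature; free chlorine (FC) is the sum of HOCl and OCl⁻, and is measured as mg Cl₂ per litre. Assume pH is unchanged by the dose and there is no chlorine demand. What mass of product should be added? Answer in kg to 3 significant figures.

10.0 kg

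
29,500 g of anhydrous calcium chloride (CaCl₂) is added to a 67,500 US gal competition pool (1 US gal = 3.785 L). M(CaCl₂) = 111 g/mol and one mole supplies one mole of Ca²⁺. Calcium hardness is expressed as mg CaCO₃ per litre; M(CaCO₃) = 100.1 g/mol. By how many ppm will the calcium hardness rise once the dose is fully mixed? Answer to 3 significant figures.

104 ppm

Volume: 67,500 US gal × 3.785 L/gal = 255,488 L.
Moles of Ca²⁺: 29,500 g ÷ 111 g/mol = 265.8 mol.
As CaCO₃: 265.8 mol × 100.1 g/mol = 26,600 g.
Rise: 26,600 g / 255,488 L × 1000 = 104.1 mg/L.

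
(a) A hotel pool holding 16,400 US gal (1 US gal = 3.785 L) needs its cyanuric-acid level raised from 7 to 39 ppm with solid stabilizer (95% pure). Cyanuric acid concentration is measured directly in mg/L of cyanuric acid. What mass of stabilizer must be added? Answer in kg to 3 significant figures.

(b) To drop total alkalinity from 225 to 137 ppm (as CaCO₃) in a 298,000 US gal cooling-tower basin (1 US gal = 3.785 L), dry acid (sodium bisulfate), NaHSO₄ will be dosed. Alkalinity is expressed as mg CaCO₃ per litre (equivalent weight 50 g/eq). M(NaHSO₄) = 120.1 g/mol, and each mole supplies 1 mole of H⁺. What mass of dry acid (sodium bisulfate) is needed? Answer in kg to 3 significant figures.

(a) 2.09 kg; (b) 238 kg

(a) Volume: 16,400 US gal × 3.785 L/gal = 62,074 L.
(a) CYA to add: (39 − 7) = 32 mg/L × 62,074 L = 1986 g cyanuric acid.
(a) At 95% purity: 1986 / 0.95 = 2091 g product.

(b) Volume: 298,000 US gal × 3.785 L/gal = 1,127,930 L.
(b) Alkalinity to neutralize: (225 − 137) = 88 mg/L as CaCO₃ × 1,127,930 L = 99,260 g as CaCO₃.
(b) Equivalents of H⁺ required: 99,260 ÷ 50 g/eq = 1985 eq = 1985 mol NaHSO₄.
(b) Mass of NaHSO₄: 1985 × 120.1 = 238,400 g.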